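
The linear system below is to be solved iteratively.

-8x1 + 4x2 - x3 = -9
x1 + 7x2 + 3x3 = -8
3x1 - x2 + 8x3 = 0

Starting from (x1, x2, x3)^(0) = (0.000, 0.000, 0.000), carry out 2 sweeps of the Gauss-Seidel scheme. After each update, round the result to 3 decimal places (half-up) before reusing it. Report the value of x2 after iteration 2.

-0.970

Iteration 1:
  x1 = (-9 - (4)·0.000 - (-1)·0.000) / (-8) = 1.125
  x2 = (-8 - (1)·1.125 - (3)·0.000) / (7) = -1.304
  x3 = (0 - (3)·1.125 - (-1)·-1.304) / (8) = -0.585
Iteration 2:
  x1 = (-9 - (4)·-1.304 - (-1)·-0.585) / (-8) = 0.546
  x2 = (-8 - (1)·0.546 - (3)·-0.585) / (7) = -0.970
  x3 = (0 - (3)·0.546 - (-1)·-0.970) / (8) = -0.326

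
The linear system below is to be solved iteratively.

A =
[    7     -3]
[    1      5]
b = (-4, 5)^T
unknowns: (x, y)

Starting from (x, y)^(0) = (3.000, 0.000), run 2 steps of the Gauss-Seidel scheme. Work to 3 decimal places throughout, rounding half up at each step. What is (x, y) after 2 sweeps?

(-0.094, 1.019)

Iteration 1:
  x = (-4 - (-3)·0.000) / (7) = -0.571
  y = (5 - (1)·-0.571) / (5) = 1.114
Iteration 2:
  x = (-4 - (-3)·1.114) / (7) = -0.094
  y = (5 - (1)·-0.094) / (5) = 1.019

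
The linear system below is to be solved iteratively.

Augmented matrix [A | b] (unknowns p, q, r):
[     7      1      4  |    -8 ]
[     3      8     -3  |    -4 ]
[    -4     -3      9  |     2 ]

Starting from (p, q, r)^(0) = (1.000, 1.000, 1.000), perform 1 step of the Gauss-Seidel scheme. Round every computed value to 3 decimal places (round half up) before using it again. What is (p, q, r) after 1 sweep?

(-1.857, 0.571, -0.413)

Iteration 1:
  p = (-8 - (1)·1.000 - (4)·1.000) / (7) = -1.857
  q = (-4 - (3)·-1.857 - (-3)·1.000) / (8) = 0.571
  r = (2 - (-4)·-1.857 - (-3)·0.571) / (9) = -0.413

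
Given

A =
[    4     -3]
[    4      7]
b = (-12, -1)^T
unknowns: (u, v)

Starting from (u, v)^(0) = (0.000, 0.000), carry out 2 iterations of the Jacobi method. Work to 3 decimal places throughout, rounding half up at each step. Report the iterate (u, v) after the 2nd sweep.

Iteration 1:
  u = (-12 - (-3)·0.000) / (4) = -3.000
  v = (-1 - (4)·0.000) / (7) = -0.143
Iteration 2:
  u = (-12 - (-3)·-0.143) / (4) = -3.107
  v = (-1 - (4)·-3.000) / (7) = 1.571

(-3.107, 1.571)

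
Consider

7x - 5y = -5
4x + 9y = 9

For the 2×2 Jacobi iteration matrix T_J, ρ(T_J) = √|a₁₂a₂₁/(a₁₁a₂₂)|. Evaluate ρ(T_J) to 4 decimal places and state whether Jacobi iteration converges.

0.5634

a₁₂a₂₁/(a₁₁a₂₂) = (-5)·(4) / ((7)·(9)) = -0.317460
ρ = √|-0.317460| = √0.317460 = 0.5634
ρ < 1, so Jacobi converges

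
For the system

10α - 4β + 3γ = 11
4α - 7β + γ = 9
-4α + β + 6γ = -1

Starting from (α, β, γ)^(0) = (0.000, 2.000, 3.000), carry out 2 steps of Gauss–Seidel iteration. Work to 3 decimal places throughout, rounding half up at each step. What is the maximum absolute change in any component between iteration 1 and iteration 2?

0.452

Iteration 1:
  α = (11 - (-4)·2.000 - (3)·3.000) / (10) = 1.000
  β = (9 - (4)·1.000 - (1)·3.000) / (-7) = -0.286
  γ = (-1 - (-4)·1.000 - (1)·-0.286) / (6) = 0.548
Iteration 2:
  α = (11 - (-4)·-0.286 - (3)·0.548) / (10) = 0.821
  β = (9 - (4)·0.821 - (1)·0.548) / (-7) = -0.738
  γ = (-1 - (-4)·0.821 - (1)·-0.738) / (6) = 0.504
Change: (-0.179, -0.452, -0.044) → max |·| = 0.452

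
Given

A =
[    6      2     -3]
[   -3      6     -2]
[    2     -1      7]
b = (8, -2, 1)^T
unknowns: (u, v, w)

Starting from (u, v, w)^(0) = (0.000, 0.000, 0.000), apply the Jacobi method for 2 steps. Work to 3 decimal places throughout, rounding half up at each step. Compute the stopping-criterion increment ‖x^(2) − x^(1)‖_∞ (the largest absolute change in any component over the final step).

Iteration 1:
  u = (8 - (2)·0.000 - (-3)·0.000) / (6) = 1.333
  v = (-2 - (-3)·0.000 - (-2)·0.000) / (6) = -0.333
  w = (1 - (2)·0.000 - (-1)·0.000) / (7) = 0.143
Iteration 2:
  u = (8 - (2)·-0.333 - (-3)·0.143) / (6) = 1.516
  v = (-2 - (-3)·1.333 - (-2)·0.143) / (6) = 0.381
  w = (1 - (2)·1.333 - (-1)·-0.333) / (7) = -0.286
Change: (0.183, 0.714, -0.429) → max |·| = 0.714

0.714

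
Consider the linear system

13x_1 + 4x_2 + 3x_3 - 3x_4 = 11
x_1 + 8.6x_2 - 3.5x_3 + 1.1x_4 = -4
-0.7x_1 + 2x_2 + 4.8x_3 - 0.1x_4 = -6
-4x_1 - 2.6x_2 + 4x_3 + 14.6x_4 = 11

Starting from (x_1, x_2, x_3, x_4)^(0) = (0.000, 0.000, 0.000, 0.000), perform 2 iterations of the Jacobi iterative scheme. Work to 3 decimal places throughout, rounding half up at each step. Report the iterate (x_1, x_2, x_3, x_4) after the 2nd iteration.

(1.451, -1.169, -0.917, 1.245)

Iteration 1:
  x_1 = (11 - (4)·0.000 - (3)·0.000 - (-3)·0.000) / (13) = 0.846
  x_2 = (-4 - (1)·0.000 - (-3.5)·0.000 - (1.1)·0.000) / (8.6) = -0.465
  x_3 = (-6 - (-0.7)·0.000 - (2)·0.000 - (-0.1)·0.000) / (4.8) = -1.250
  x_4 = (11 - (-4)·0.000 - (-2.6)·0.000 - (4)·0.000) / (14.6) = 0.753
Iteration 2:
  x_1 = (11 - (4)·-0.465 - (3)·-1.250 - (-3)·0.753) / (13) = 1.451
  x_2 = (-4 - (1)·0.846 - (-3.5)·-1.250 - (1.1)·0.753) / (8.6) = -1.169
  x_3 = (-6 - (-0.7)·0.846 - (2)·-0.465 - (-0.1)·0.753) / (4.8) = -0.917
  x_4 = (11 - (-4)·0.846 - (-2.6)·-0.465 - (4)·-1.250) / (14.6) = 1.245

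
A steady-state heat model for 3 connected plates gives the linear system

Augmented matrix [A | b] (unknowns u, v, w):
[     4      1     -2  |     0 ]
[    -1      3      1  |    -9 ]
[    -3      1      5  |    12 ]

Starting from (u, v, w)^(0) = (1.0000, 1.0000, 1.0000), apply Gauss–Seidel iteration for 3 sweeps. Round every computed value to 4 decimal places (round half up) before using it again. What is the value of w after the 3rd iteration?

4.9350

Iteration 1:
  u = (0 - (1)·1.0000 - (-2)·1.0000) / (4) = 0.2500
  v = (-9 - (-1)·0.2500 - (1)·1.0000) / (3) = -3.2500
  w = (12 - (-3)·0.2500 - (1)·-3.2500) / (5) = 3.2000
Iteration 2:
  u = (0 - (1)·-3.2500 - (-2)·3.2000) / (4) = 2.4125
  v = (-9 - (-1)·2.4125 - (1)·3.2000) / (3) = -3.2625
  w = (12 - (-3)·2.4125 - (1)·-3.2625) / (5) = 4.5000
Iteration 3:
  u = (0 - (1)·-3.2625 - (-2)·4.5000) / (4) = 3.0656
  v = (-9 - (-1)·3.0656 - (1)·4.5000) / (3) = -3.4781
  w = (12 - (-3)·3.0656 - (1)·-3.4781) / (5) = 4.9350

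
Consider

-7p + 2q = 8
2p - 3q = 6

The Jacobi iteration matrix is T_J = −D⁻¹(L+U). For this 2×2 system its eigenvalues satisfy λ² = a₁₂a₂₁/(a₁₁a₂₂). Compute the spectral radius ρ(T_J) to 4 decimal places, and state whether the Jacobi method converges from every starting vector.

0.4364

a₁₂a₂₁/(a₁₁a₂₂) = (2)·(2) / ((-7)·(-3)) = 0.190476
ρ = √|0.190476| = √0.190476 = 0.4364
ρ < 1, so Jacobi converges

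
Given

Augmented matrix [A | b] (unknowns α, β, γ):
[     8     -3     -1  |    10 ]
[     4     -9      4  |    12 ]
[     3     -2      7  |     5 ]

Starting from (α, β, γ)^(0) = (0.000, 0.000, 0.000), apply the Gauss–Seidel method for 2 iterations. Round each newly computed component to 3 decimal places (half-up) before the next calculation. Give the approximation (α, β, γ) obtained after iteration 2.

Iteration 1:
  α = (10 - (-3)·0.000 - (-1)·0.000) / (8) = 1.250
  β = (12 - (4)·1.250 - (4)·0.000) / (-9) = -0.778
  γ = (5 - (3)·1.250 - (-2)·-0.778) / (7) = -0.044
Iteration 2:
  α = (10 - (-3)·-0.778 - (-1)·-0.044) / (8) = 0.953
  β = (12 - (4)·0.953 - (4)·-0.044) / (-9) = -0.929
  γ = (5 - (3)·0.953 - (-2)·-0.929) / (7) = 0.040

(0.953, -0.929, 0.040)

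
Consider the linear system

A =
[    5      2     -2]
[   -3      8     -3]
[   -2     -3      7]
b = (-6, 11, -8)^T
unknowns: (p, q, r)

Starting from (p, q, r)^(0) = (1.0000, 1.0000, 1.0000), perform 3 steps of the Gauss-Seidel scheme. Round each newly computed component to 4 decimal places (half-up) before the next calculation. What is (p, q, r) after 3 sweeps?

Iteration 1:
  p = (-6 - (2)·1.0000 - (-2)·1.0000) / (5) = -1.2000
  q = (11 - (-3)·-1.2000 - (-3)·1.0000) / (8) = 1.3000
  r = (-8 - (-2)·-1.2000 - (-3)·1.3000) / (7) = -0.9286
Iteration 2:
  p = (-6 - (2)·1.3000 - (-2)·-0.9286) / (5) = -2.0914
  q = (11 - (-3)·-2.0914 - (-3)·-0.9286) / (8) = 0.2425
  r = (-8 - (-2)·-2.0914 - (-3)·0.2425) / (7) = -1.6365
Iteration 3:
  p = (-6 - (2)·0.2425 - (-2)·-1.6365) / (5) = -1.9516
  q = (11 - (-3)·-1.9516 - (-3)·-1.6365) / (8) = 0.0295
  r = (-8 - (-2)·-1.9516 - (-3)·0.0295) / (7) = -1.6878

(-1.9516, 0.0295, -1.6878)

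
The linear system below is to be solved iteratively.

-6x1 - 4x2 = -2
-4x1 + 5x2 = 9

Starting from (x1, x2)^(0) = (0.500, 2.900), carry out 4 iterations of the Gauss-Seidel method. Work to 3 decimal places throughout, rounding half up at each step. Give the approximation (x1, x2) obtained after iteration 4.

Iteration 1:
  x1 = (-2 - (-4)·2.900) / (-6) = -1.600
  x2 = (9 - (-4)·-1.600) / (5) = 0.520
Iteration 2:
  x1 = (-2 - (-4)·0.520) / (-6) = -0.013
  x2 = (9 - (-4)·-0.013) / (5) = 1.790
Iteration 3:
  x1 = (-2 - (-4)·1.790) / (-6) = -0.860
  x2 = (9 - (-4)·-0.860) / (5) = 1.112
Iteration 4:
  x1 = (-2 - (-4)·1.112) / (-6) = -0.408
  x2 = (9 - (-4)·-0.408) / (5) = 1.474

(-0.408, 1.474)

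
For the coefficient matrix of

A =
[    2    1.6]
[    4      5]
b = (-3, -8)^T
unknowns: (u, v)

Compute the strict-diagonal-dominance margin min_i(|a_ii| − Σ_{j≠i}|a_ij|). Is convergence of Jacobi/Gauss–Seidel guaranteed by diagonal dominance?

row 1: |2| − (1.6) = 0.4
row 2: |5| − (4) = 1
minimum over rows = 0.4 → strictly diagonally dominant (convergence guaranteed)

0.4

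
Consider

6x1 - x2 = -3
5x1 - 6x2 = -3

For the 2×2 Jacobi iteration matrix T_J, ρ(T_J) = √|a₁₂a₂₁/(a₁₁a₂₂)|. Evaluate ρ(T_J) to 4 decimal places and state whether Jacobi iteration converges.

0.3727

a₁₂a₂₁/(a₁₁a₂₂) = (-1)·(5) / ((6)·(-6)) = 0.138889
ρ = √|0.138889| = √0.138889 = 0.3727
ρ < 1, so Jacobi converges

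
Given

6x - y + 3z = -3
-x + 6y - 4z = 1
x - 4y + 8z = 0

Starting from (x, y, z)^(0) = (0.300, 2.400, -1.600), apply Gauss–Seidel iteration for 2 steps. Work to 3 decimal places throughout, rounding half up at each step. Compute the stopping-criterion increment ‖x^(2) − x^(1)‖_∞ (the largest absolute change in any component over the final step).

1.091

Iteration 1:
  x = (-3 - (-1)·2.400 - (3)·-1.600) / (6) = 0.700
  y = (1 - (-1)·0.700 - (-4)·-1.600) / (6) = -0.783
  z = (0 - (1)·0.700 - (-4)·-0.783) / (8) = -0.479
Iteration 2:
  x = (-3 - (-1)·-0.783 - (3)·-0.479) / (6) = -0.391
  y = (1 - (-1)·-0.391 - (-4)·-0.479) / (6) = -0.218
  z = (0 - (1)·-0.391 - (-4)·-0.218) / (8) = -0.060
Change: (-1.091, 0.565, 0.419) → max |·| = 1.091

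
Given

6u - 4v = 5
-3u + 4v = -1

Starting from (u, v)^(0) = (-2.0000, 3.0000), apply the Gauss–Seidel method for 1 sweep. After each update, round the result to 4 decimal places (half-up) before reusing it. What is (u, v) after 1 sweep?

(2.8333, 1.8750)

Iteration 1:
  u = (5 - (-4)·3.0000) / (6) = 2.8333
  v = (-1 - (-3)·2.8333) / (4) = 1.8750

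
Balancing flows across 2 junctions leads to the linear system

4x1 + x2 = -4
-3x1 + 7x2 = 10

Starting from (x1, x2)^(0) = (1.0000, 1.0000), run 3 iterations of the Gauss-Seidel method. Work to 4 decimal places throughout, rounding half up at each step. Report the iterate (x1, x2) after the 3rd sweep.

(-1.2261, 0.9031)

Iteration 1:
  x1 = (-4 - (1)·1.0000) / (4) = -1.2500
  x2 = (10 - (-3)·-1.2500) / (7) = 0.8929
Iteration 2:
  x1 = (-4 - (1)·0.8929) / (4) = -1.2232
  x2 = (10 - (-3)·-1.2232) / (7) = 0.9043
Iteration 3:
  x1 = (-4 - (1)·0.9043) / (4) = -1.2261
  x2 = (10 - (-3)·-1.2261) / (7) = 0.9031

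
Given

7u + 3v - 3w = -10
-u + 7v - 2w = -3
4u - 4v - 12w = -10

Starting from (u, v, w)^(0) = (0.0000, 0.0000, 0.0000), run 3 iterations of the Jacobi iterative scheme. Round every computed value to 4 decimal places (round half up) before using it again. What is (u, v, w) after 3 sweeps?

(-1.0452, -0.4125, 0.6689)

Iteration 1:
  u = (-10 - (3)·0.0000 - (-3)·0.0000) / (7) = -1.4286
  v = (-3 - (-1)·0.0000 - (-2)·0.0000) / (7) = -0.4286
  w = (-10 - (4)·0.0000 - (-4)·0.0000) / (-12) = 0.8333
Iteration 2:
  u = (-10 - (3)·-0.4286 - (-3)·0.8333) / (7) = -0.8878
  v = (-3 - (-1)·-1.4286 - (-2)·0.8333) / (7) = -0.3946
  w = (-10 - (4)·-1.4286 - (-4)·-0.4286) / (-12) = 0.5000
Iteration 3:
  u = (-10 - (3)·-0.3946 - (-3)·0.5000) / (7) = -1.0452
  v = (-3 - (-1)·-0.8878 - (-2)·0.5000) / (7) = -0.4125
  w = (-10 - (4)·-0.8878 - (-4)·-0.3946) / (-12) = 0.6689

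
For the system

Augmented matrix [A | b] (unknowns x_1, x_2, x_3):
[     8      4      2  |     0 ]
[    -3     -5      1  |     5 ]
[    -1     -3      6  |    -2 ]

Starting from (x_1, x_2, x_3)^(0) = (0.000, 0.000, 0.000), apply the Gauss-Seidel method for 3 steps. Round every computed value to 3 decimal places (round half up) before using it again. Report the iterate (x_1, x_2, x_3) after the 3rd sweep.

Iteration 1:
  x_1 = (0 - (4)·0.000 - (2)·0.000) / (8) = 0.000
  x_2 = (5 - (-3)·0.000 - (1)·0.000) / (-5) = -1.000
  x_3 = (-2 - (-1)·0.000 - (-3)·-1.000) / (6) = -0.833
Iteration 2:
  x_1 = (0 - (4)·-1.000 - (2)·-0.833) / (8) = 0.708
  x_2 = (5 - (-3)·0.708 - (1)·-0.833) / (-5) = -1.591
  x_3 = (-2 - (-1)·0.708 - (-3)·-1.591) / (6) = -1.011
Iteration 3:
  x_1 = (0 - (4)·-1.591 - (2)·-1.011) / (8) = 1.048
  x_2 = (5 - (-3)·1.048 - (1)·-1.011) / (-5) = -1.831
  x_3 = (-2 - (-1)·1.048 - (-3)·-1.831) / (6) = -1.074

(1.048, -1.831, -1.074)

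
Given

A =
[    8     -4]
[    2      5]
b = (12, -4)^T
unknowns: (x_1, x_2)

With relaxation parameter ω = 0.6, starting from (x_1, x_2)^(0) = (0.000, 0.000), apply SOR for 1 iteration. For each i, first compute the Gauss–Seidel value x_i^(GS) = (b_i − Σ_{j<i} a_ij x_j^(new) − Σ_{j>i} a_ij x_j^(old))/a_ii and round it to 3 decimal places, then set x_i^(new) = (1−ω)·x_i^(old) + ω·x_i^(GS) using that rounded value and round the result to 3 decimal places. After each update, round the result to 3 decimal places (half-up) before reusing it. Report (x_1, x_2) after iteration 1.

Iteration 1:
  x_1: GS value = (12 - (-4)·0.000) / (8) = 1.500;  x_1 ← (1−ω)·0.000 + ω·1.500 = 0.900
  x_2: GS value = (-4 - (2)·0.900) / (5) = -1.160;  x_2 ← (1−ω)·0.000 + ω·-1.160 = -0.696

(0.900, -0.696)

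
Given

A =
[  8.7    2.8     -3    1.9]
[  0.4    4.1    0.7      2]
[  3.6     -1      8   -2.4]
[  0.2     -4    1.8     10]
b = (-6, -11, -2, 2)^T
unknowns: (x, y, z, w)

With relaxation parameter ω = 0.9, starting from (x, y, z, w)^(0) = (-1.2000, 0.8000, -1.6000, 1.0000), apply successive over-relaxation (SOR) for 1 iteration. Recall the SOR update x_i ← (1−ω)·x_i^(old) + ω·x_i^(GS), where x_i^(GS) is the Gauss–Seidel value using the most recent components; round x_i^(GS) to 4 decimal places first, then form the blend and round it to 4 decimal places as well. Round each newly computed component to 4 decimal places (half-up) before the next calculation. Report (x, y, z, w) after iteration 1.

Iteration 1:
  x: GS value = (-6 - (2.8)·0.8000 - (-3)·-1.6000 - (1.9)·1.0000) / (8.7) = -1.7172;  x ← (1−ω)·-1.2000 + ω·-1.7172 = -1.6655
  y: GS value = (-11 - (0.4)·-1.6655 - (0.7)·-1.6000 - (2)·1.0000) / (4.1) = -2.7351;  y ← (1−ω)·0.8000 + ω·-2.7351 = -2.3816
  z: GS value = (-2 - (3.6)·-1.6655 - (-1)·-2.3816 - (-2.4)·1.0000) / (8) = 0.5018;  z ← (1−ω)·-1.6000 + ω·0.5018 = 0.2916
  w: GS value = (2 - (0.2)·-1.6655 - (-4)·-2.3816 - (1.8)·0.2916) / (10) = -0.7718;  w ← (1−ω)·1.0000 + ω·-0.7718 = -0.5946

(-1.6655, -2.3816, 0.2916, -0.5946)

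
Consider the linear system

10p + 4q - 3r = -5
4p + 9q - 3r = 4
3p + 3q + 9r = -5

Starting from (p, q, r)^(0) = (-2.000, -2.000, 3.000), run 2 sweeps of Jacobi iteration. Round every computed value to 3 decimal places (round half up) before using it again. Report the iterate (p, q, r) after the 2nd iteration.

Iteration 1:
  p = (-5 - (4)·-2.000 - (-3)·3.000) / (10) = 1.200
  q = (4 - (4)·-2.000 - (-3)·3.000) / (9) = 2.333
  r = (-5 - (3)·-2.000 - (3)·-2.000) / (9) = 0.778
Iteration 2:
  p = (-5 - (4)·2.333 - (-3)·0.778) / (10) = -1.200
  q = (4 - (4)·1.200 - (-3)·0.778) / (9) = 0.170
  r = (-5 - (3)·1.200 - (3)·2.333) / (9) = -1.733

(-1.200, 0.170, -1.733)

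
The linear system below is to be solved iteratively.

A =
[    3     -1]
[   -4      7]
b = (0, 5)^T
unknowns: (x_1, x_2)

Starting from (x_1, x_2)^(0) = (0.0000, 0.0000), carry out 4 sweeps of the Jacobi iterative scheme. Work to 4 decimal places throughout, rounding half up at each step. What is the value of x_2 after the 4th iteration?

0.8503

Iteration 1:
  x_1 = (0 - (-1)·0.0000) / (3) = 0.0000
  x_2 = (5 - (-4)·0.0000) / (7) = 0.7143
Iteration 2:
  x_1 = (0 - (-1)·0.7143) / (3) = 0.2381
  x_2 = (5 - (-4)·0.0000) / (7) = 0.7143
Iteration 3:
  x_1 = (0 - (-1)·0.7143) / (3) = 0.2381
  x_2 = (5 - (-4)·0.2381) / (7) = 0.8503
Iteration 4:
  x_1 = (0 - (-1)·0.8503) / (3) = 0.2834
  x_2 = (5 - (-4)·0.2381) / (7) = 0.8503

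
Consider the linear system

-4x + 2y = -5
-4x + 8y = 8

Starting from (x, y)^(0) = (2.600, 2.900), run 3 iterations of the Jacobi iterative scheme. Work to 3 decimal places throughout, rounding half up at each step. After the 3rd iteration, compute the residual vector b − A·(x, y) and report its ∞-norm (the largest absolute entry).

0.300

Iteration 1:
  x = (-5 - (2)·2.900) / (-4) = 2.700
  y = (8 - (-4)·2.600) / (8) = 2.300
Iteration 2:
  x = (-5 - (2)·2.300) / (-4) = 2.400
  y = (8 - (-4)·2.700) / (8) = 2.350
Iteration 3:
  x = (-5 - (2)·2.350) / (-4) = 2.425
  y = (8 - (-4)·2.400) / (8) = 2.200
Residual b − A·x = (0.300, 0.100); ∞-norm = 0.300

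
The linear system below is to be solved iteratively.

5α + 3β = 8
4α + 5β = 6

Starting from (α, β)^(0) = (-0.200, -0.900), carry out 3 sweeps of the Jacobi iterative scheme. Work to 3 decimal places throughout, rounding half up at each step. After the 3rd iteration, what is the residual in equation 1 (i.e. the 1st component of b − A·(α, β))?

-3.254

Iteration 1:
  α = (8 - (3)·-0.900) / (5) = 2.140
  β = (6 - (4)·-0.200) / (5) = 1.360
Iteration 2:
  α = (8 - (3)·1.360) / (5) = 0.784
  β = (6 - (4)·2.140) / (5) = -0.512
Iteration 3:
  α = (8 - (3)·-0.512) / (5) = 1.907
  β = (6 - (4)·0.784) / (5) = 0.573
Residual b − A·x = (-3.254, -4.493)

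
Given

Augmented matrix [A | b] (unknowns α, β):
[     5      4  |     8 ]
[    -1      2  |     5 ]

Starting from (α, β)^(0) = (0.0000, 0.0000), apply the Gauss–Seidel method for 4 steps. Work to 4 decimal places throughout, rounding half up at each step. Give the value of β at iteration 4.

2.2968

Iteration 1:
  α = (8 - (4)·0.0000) / (5) = 1.6000
  β = (5 - (-1)·1.6000) / (2) = 3.3000
Iteration 2:
  α = (8 - (4)·3.3000) / (5) = -1.0400
  β = (5 - (-1)·-1.0400) / (2) = 1.9800
Iteration 3:
  α = (8 - (4)·1.9800) / (5) = 0.0160
  β = (5 - (-1)·0.0160) / (2) = 2.5080
Iteration 4:
  α = (8 - (4)·2.5080) / (5) = -0.4064
  β = (5 - (-1)·-0.4064) / (2) = 2.2968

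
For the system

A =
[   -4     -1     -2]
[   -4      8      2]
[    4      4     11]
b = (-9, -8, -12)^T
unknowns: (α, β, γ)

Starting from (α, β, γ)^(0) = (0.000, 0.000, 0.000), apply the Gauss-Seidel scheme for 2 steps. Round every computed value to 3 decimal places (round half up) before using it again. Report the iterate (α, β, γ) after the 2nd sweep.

Iteration 1:
  α = (-9 - (-1)·0.000 - (-2)·0.000) / (-4) = 2.250
  β = (-8 - (-4)·2.250 - (2)·0.000) / (8) = 0.125
  γ = (-12 - (4)·2.250 - (4)·0.125) / (11) = -1.955
Iteration 2:
  α = (-9 - (-1)·0.125 - (-2)·-1.955) / (-4) = 3.196
  β = (-8 - (-4)·3.196 - (2)·-1.955) / (8) = 1.087
  γ = (-12 - (4)·3.196 - (4)·1.087) / (11) = -2.648

(3.196, 1.087, -2.648)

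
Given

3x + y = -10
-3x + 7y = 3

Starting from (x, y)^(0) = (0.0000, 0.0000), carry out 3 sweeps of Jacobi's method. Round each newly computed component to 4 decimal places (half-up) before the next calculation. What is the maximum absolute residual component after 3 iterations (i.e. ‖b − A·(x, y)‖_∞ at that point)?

1.4284

Iteration 1:
  x = (-10 - (1)·0.0000) / (3) = -3.3333
  y = (3 - (-3)·0.0000) / (7) = 0.4286
Iteration 2:
  x = (-10 - (1)·0.4286) / (3) = -3.4762
  y = (3 - (-3)·-3.3333) / (7) = -1.0000
Iteration 3:
  x = (-10 - (1)·-1.0000) / (3) = -3.0000
  y = (3 - (-3)·-3.4762) / (7) = -1.0612
Residual b − A·x = (0.0612, 1.4284); ∞-norm = 1.4284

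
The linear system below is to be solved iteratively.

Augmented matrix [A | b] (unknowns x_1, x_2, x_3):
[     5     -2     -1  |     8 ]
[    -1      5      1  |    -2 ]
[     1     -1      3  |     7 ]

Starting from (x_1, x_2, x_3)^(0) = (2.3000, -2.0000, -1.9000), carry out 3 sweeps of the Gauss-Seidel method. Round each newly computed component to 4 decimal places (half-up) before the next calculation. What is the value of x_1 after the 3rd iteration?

1.7285

Iteration 1:
  x_1 = (8 - (-2)·-2.0000 - (-1)·-1.9000) / (5) = 0.4200
  x_2 = (-2 - (-1)·0.4200 - (1)·-1.9000) / (5) = 0.0640
  x_3 = (7 - (1)·0.4200 - (-1)·0.0640) / (3) = 2.2147
Iteration 2:
  x_1 = (8 - (-2)·0.0640 - (-1)·2.2147) / (5) = 2.0685
  x_2 = (-2 - (-1)·2.0685 - (1)·2.2147) / (5) = -0.4292
  x_3 = (7 - (1)·2.0685 - (-1)·-0.4292) / (3) = 1.5008
Iteration 3:
  x_1 = (8 - (-2)·-0.4292 - (-1)·1.5008) / (5) = 1.7285
  x_2 = (-2 - (-1)·1.7285 - (1)·1.5008) / (5) = -0.3545
  x_3 = (7 - (1)·1.7285 - (-1)·-0.3545) / (3) = 1.6390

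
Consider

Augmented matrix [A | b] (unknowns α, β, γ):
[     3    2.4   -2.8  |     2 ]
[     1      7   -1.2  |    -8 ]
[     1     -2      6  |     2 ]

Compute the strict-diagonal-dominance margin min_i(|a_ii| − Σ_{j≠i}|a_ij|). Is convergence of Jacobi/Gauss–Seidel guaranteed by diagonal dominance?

row 1: |3| − (2.4+2.8) = -2.2
row 2: |7| − (1+1.2) = 4.8
row 3: |6| − (1+2) = 3
minimum over rows = -2.2 → not strictly diagonally dominant

-2.2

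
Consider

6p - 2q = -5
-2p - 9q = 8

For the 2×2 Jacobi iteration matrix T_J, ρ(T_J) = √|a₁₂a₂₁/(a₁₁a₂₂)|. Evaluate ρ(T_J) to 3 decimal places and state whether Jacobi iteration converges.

a₁₂a₂₁/(a₁₁a₂₂) = (-2)·(-2) / ((6)·(-9)) = -0.074074
ρ = √|-0.074074| = √0.074074 = 0.272
ρ < 1, so Jacobi converges

0.272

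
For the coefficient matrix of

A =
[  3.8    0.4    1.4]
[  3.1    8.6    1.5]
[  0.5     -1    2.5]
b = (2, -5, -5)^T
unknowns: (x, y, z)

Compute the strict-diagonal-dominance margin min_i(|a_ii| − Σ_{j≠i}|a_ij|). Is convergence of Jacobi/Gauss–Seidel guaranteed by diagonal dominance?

row 1: |3.8| − (0.4+1.4) = 2
row 2: |8.6| − (3.1+1.5) = 4
row 3: |2.5| − (0.5+1) = 1
minimum over rows = 1 → strictly diagonally dominant (convergence guaranteed)

1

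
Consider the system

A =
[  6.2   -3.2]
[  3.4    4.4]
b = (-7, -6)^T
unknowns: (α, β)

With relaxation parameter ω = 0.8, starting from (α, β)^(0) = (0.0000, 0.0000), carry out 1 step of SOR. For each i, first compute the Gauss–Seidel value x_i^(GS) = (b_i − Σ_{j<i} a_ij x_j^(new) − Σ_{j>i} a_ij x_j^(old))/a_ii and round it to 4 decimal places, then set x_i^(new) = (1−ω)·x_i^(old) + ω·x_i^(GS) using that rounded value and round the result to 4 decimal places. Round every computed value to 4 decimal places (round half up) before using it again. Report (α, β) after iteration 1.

(-0.9032, -0.5326)

Iteration 1:
  α: GS value = (-7 - (-3.2)·0.0000) / (6.2) = -1.1290;  α ← (1−ω)·0.0000 + ω·-1.1290 = -0.9032
  β: GS value = (-6 - (3.4)·-0.9032) / (4.4) = -0.6657;  β ← (1−ω)·0.0000 + ω·-0.6657 = -0.5326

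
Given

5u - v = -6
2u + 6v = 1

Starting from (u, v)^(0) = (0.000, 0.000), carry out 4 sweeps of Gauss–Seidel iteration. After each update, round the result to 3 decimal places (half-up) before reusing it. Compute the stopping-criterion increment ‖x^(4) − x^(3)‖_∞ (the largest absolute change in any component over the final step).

Iteration 1:
  u = (-6 - (-1)·0.000) / (5) = -1.200
  v = (1 - (2)·-1.200) / (6) = 0.567
Iteration 2:
  u = (-6 - (-1)·0.567) / (5) = -1.087
  v = (1 - (2)·-1.087) / (6) = 0.529
Iteration 3:
  u = (-6 - (-1)·0.529) / (5) = -1.094
  v = (1 - (2)·-1.094) / (6) = 0.531
Iteration 4:
  u = (-6 - (-1)·0.531) / (5) = -1.094
  v = (1 - (2)·-1.094) / (6) = 0.531
Change: (0.000, 0.000) → max |·| = 0.000

0.000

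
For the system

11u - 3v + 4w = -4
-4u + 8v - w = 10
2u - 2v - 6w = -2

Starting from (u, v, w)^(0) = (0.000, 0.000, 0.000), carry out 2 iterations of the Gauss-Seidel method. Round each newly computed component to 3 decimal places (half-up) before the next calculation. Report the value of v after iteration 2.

1.222

Iteration 1:
  u = (-4 - (-3)·0.000 - (4)·0.000) / (11) = -0.364
  v = (10 - (-4)·-0.364 - (-1)·0.000) / (8) = 1.068
  w = (-2 - (2)·-0.364 - (-2)·1.068) / (-6) = -0.144
Iteration 2:
  u = (-4 - (-3)·1.068 - (4)·-0.144) / (11) = -0.020
  v = (10 - (-4)·-0.020 - (-1)·-0.144) / (8) = 1.222
  w = (-2 - (2)·-0.020 - (-2)·1.222) / (-6) = -0.081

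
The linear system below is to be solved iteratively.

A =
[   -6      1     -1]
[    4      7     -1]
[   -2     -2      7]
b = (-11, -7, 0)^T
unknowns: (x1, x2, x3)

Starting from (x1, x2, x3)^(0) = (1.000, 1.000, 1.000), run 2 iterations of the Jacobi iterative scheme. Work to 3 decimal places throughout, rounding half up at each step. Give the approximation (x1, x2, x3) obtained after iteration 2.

Iteration 1:
  x1 = (-11 - (1)·1.000 - (-1)·1.000) / (-6) = 1.833
  x2 = (-7 - (4)·1.000 - (-1)·1.000) / (7) = -1.429
  x3 = (0 - (-2)·1.000 - (-2)·1.000) / (7) = 0.571
Iteration 2:
  x1 = (-11 - (1)·-1.429 - (-1)·0.571) / (-6) = 1.500
  x2 = (-7 - (4)·1.833 - (-1)·0.571) / (7) = -1.966
  x3 = (0 - (-2)·1.833 - (-2)·-1.429) / (7) = 0.115

(1.500, -1.966, 0.115)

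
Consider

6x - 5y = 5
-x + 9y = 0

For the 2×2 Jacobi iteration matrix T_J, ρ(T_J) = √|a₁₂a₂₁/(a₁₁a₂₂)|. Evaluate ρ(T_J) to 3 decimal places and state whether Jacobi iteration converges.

0.304

a₁₂a₂₁/(a₁₁a₂₂) = (-5)·(-1) / ((6)·(9)) = 0.092593
ρ = √|0.092593| = √0.092593 = 0.304
ρ < 1, so Jacobi converges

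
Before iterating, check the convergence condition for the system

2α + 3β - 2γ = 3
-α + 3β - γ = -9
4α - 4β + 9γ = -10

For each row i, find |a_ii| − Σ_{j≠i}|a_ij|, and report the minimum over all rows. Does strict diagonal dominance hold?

row 1: |2| − (3+2) = -3
row 2: |3| − (1+1) = 1
row 3: |9| − (4+4) = 1
minimum over rows = -3 → not strictly diagonally dominant

-3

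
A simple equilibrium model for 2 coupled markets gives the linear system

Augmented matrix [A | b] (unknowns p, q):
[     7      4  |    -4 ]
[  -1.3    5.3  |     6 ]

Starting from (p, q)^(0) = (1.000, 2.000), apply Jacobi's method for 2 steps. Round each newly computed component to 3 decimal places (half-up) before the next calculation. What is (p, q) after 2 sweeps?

(-1.358, 0.712)

Iteration 1:
  p = (-4 - (4)·2.000) / (7) = -1.714
  q = (6 - (-1.3)·1.000) / (5.3) = 1.377
Iteration 2:
  p = (-4 - (4)·1.377) / (7) = -1.358
  q = (6 - (-1.3)·-1.714) / (5.3) = 0.712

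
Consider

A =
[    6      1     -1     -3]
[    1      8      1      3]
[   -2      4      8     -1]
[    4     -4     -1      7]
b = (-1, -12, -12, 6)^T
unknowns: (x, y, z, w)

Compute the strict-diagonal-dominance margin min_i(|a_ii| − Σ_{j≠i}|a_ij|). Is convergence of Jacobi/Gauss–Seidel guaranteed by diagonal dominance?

-2

row 1: |6| − (1+1+3) = 1
row 2: |8| − (1+1+3) = 3
row 3: |8| − (2+4+1) = 1
row 4: |7| − (4+4+1) = -2
minimum over rows = -2 → not strictly diagonally dominant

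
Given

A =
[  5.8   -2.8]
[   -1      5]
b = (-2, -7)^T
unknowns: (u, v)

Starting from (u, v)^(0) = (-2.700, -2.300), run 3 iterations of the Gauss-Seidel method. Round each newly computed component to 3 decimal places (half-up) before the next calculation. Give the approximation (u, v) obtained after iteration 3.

(-1.133, -1.627)

Iteration 1:
  u = (-2 - (-2.8)·-2.300) / (5.8) = -1.455
  v = (-7 - (-1)·-1.455) / (5) = -1.691
Iteration 2:
  u = (-2 - (-2.8)·-1.691) / (5.8) = -1.161
  v = (-7 - (-1)·-1.161) / (5) = -1.632
Iteration 3:
  u = (-2 - (-2.8)·-1.632) / (5.8) = -1.133
  v = (-7 - (-1)·-1.133) / (5) = -1.627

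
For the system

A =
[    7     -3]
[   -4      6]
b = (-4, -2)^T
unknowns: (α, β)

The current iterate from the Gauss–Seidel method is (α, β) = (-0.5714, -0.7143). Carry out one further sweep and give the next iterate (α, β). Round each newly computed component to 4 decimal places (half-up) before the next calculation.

One sweep:
  α = (-4 - (-3)·-0.7143) / (7) = -0.8776
  β = (-2 - (-4)·-0.8776) / (6) = -0.9184

(-0.8776, -0.9184)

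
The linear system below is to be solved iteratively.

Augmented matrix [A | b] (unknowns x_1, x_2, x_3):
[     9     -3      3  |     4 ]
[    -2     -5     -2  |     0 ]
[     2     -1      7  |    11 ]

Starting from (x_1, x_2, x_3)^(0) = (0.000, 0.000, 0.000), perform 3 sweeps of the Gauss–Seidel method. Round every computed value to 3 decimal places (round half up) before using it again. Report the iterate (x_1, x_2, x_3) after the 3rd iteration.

(-0.240, -0.512, 1.567)

Iteration 1:
  x_1 = (4 - (-3)·0.000 - (3)·0.000) / (9) = 0.444
  x_2 = (0 - (-2)·0.444 - (-2)·0.000) / (-5) = -0.178
  x_3 = (11 - (2)·0.444 - (-1)·-0.178) / (7) = 1.419
Iteration 2:
  x_1 = (4 - (-3)·-0.178 - (3)·1.419) / (9) = -0.088
  x_2 = (0 - (-2)·-0.088 - (-2)·1.419) / (-5) = -0.532
  x_3 = (11 - (2)·-0.088 - (-1)·-0.532) / (7) = 1.521
Iteration 3:
  x_1 = (4 - (-3)·-0.532 - (3)·1.521) / (9) = -0.240
  x_2 = (0 - (-2)·-0.240 - (-2)·1.521) / (-5) = -0.512
  x_3 = (11 - (2)·-0.240 - (-1)·-0.512) / (7) = 1.567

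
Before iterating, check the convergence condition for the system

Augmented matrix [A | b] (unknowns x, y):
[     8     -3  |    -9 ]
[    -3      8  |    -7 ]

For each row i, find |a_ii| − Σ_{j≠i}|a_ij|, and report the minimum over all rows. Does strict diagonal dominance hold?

5

row 1: |8| − (3) = 5
row 2: |8| − (3) = 5
minimum over rows = 5 → strictly diagonally dominant (convergence guaranteed)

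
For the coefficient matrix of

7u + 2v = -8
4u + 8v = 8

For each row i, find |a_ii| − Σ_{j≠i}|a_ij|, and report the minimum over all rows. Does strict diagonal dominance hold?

4

row 1: |7| − (2) = 5
row 2: |8| − (4) = 4
minimum over rows = 4 → strictly diagonally dominant (convergence guaranteed)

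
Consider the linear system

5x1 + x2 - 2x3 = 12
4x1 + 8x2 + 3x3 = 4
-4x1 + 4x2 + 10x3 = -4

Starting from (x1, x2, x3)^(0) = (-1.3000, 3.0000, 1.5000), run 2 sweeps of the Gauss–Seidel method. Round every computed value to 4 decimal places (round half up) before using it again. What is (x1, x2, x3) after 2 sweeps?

(3.0785, -1.4386, 1.4068)

Iteration 1:
  x1 = (12 - (1)·3.0000 - (-2)·1.5000) / (5) = 2.4000
  x2 = (4 - (4)·2.4000 - (3)·1.5000) / (8) = -1.2625
  x3 = (-4 - (-4)·2.4000 - (4)·-1.2625) / (10) = 1.0650
Iteration 2:
  x1 = (12 - (1)·-1.2625 - (-2)·1.0650) / (5) = 3.0785
  x2 = (4 - (4)·3.0785 - (3)·1.0650) / (8) = -1.4386
  x3 = (-4 - (-4)·3.0785 - (4)·-1.4386) / (10) = 1.4068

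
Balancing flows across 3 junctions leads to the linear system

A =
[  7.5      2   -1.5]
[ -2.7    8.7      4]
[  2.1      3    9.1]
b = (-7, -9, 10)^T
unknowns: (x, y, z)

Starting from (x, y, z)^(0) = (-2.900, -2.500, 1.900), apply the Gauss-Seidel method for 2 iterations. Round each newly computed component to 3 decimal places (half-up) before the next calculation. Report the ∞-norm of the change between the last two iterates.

0.209

Iteration 1:
  x = (-7 - (2)·-2.500 - (-1.5)·1.900) / (7.5) = 0.113
  y = (-9 - (-2.7)·0.113 - (4)·1.900) / (8.7) = -1.873
  z = (10 - (2.1)·0.113 - (3)·-1.873) / (9.1) = 1.690
Iteration 2:
  x = (-7 - (2)·-1.873 - (-1.5)·1.690) / (7.5) = -0.096
  y = (-9 - (-2.7)·-0.096 - (4)·1.690) / (8.7) = -1.841
  z = (10 - (2.1)·-0.096 - (3)·-1.841) / (9.1) = 1.728
Change: (-0.209, 0.032, 0.038) → max |·| = 0.209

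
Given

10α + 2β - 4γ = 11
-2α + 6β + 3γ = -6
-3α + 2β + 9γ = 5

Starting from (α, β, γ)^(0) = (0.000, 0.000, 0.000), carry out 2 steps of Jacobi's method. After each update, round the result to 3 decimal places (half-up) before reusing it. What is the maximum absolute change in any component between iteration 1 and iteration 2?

Iteration 1:
  α = (11 - (2)·0.000 - (-4)·0.000) / (10) = 1.100
  β = (-6 - (-2)·0.000 - (3)·0.000) / (6) = -1.000
  γ = (5 - (-3)·0.000 - (2)·0.000) / (9) = 0.556
Iteration 2:
  α = (11 - (2)·-1.000 - (-4)·0.556) / (10) = 1.522
  β = (-6 - (-2)·1.100 - (3)·0.556) / (6) = -0.911
  γ = (5 - (-3)·1.100 - (2)·-1.000) / (9) = 1.144
Change: (0.422, 0.089, 0.588) → max |·| = 0.588

0.588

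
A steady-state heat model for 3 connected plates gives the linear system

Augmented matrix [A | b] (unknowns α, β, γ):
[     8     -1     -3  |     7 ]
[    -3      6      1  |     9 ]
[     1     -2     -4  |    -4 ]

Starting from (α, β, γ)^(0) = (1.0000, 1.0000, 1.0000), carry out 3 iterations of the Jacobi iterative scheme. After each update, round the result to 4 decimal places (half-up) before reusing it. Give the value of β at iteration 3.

2.1215

Iteration 1:
  α = (7 - (-1)·1.0000 - (-3)·1.0000) / (8) = 1.3750
  β = (9 - (-3)·1.0000 - (1)·1.0000) / (6) = 1.8333
  γ = (-4 - (1)·1.0000 - (-2)·1.0000) / (-4) = 0.7500
Iteration 2:
  α = (7 - (-1)·1.8333 - (-3)·0.7500) / (8) = 1.3854
  β = (9 - (-3)·1.3750 - (1)·0.7500) / (6) = 2.0625
  γ = (-4 - (1)·1.3750 - (-2)·1.8333) / (-4) = 0.4271
Iteration 3:
  α = (7 - (-1)·2.0625 - (-3)·0.4271) / (8) = 1.2930
  β = (9 - (-3)·1.3854 - (1)·0.4271) / (6) = 2.1215
  γ = (-4 - (1)·1.3854 - (-2)·2.0625) / (-4) = 0.3151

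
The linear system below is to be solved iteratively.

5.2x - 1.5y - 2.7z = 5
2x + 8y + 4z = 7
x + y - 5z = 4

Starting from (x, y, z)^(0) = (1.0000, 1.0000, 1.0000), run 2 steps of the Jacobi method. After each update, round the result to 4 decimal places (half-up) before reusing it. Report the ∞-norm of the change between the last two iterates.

Iteration 1:
  x = (5 - (-1.5)·1.0000 - (-2.7)·1.0000) / (5.2) = 1.7692
  y = (7 - (2)·1.0000 - (4)·1.0000) / (8) = 0.1250
  z = (4 - (1)·1.0000 - (1)·1.0000) / (-5) = -0.4000
Iteration 2:
  x = (5 - (-1.5)·0.1250 - (-2.7)·-0.4000) / (5.2) = 0.7899
  y = (7 - (2)·1.7692 - (4)·-0.4000) / (8) = 0.6327
  z = (4 - (1)·1.7692 - (1)·0.1250) / (-5) = -0.4212
Change: (-0.9793, 0.5077, -0.0212) → max |·| = 0.9793

0.9793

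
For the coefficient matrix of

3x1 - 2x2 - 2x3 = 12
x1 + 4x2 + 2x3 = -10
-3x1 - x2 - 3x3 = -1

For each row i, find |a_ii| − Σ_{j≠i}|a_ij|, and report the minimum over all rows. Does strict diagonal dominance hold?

-1

row 1: |3| − (2+2) = -1
row 2: |4| − (1+2) = 1
row 3: |-3| − (3+1) = -1
minimum over rows = -1 → not strictly diagonally dominant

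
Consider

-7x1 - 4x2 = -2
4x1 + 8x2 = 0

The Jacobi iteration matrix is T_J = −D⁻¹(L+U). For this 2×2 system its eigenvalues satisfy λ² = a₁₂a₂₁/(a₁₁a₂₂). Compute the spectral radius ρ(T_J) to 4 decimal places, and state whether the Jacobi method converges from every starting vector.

a₁₂a₂₁/(a₁₁a₂₂) = (-4)·(4) / ((-7)·(8)) = 0.285714
ρ = √|0.285714| = √0.285714 = 0.5345
ρ < 1, so Jacobi converges

0.5345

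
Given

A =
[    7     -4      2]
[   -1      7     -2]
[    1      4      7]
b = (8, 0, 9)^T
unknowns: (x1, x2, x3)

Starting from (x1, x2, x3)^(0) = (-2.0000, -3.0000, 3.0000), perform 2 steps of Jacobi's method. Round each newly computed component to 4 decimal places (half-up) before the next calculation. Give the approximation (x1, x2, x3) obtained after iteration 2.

Iteration 1:
  x1 = (8 - (-4)·-3.0000 - (2)·3.0000) / (7) = -1.4286
  x2 = (0 - (-1)·-2.0000 - (-2)·3.0000) / (7) = 0.5714
  x3 = (9 - (1)·-2.0000 - (4)·-3.0000) / (7) = 3.2857
Iteration 2:
  x1 = (8 - (-4)·0.5714 - (2)·3.2857) / (7) = 0.5306
  x2 = (0 - (-1)·-1.4286 - (-2)·3.2857) / (7) = 0.7347
  x3 = (9 - (1)·-1.4286 - (4)·0.5714) / (7) = 1.1633

(0.5306, 0.7347, 1.1633)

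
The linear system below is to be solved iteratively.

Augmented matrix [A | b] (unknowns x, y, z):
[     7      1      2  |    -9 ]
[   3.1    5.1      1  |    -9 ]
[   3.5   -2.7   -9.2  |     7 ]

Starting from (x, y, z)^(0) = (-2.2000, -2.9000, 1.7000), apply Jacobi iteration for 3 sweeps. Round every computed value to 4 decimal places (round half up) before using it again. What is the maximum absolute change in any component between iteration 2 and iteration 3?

0.1789

Iteration 1:
  x = (-9 - (1)·-2.9000 - (2)·1.7000) / (7) = -1.3571
  y = (-9 - (3.1)·-2.2000 - (1)·1.7000) / (5.1) = -0.7608
  z = (7 - (3.5)·-2.2000 - (-2.7)·-2.9000) / (-9.2) = -0.7467
Iteration 2:
  x = (-9 - (1)·-0.7608 - (2)·-0.7467) / (7) = -0.9637
  y = (-9 - (3.1)·-1.3571 - (1)·-0.7467) / (5.1) = -0.7934
  z = (7 - (3.5)·-1.3571 - (-2.7)·-0.7608) / (-9.2) = -1.0539
Iteration 3:
  x = (-9 - (1)·-0.7934 - (2)·-1.0539) / (7) = -0.8713
  y = (-9 - (3.1)·-0.9637 - (1)·-1.0539) / (5.1) = -0.9723
  z = (7 - (3.5)·-0.9637 - (-2.7)·-0.7934) / (-9.2) = -0.8946
Change: (0.0924, -0.1789, 0.1593) → max |·| = 0.1789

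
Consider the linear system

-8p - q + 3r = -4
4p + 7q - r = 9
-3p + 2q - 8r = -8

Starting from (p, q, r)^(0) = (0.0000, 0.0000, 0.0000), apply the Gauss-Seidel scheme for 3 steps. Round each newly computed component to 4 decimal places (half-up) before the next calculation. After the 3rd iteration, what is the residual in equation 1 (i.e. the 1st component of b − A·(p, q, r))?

-0.0416

Iteration 1:
  p = (-4 - (-1)·0.0000 - (3)·0.0000) / (-8) = 0.5000
  q = (9 - (4)·0.5000 - (-1)·0.0000) / (7) = 1.0000
  r = (-8 - (-3)·0.5000 - (2)·1.0000) / (-8) = 1.0625
Iteration 2:
  p = (-4 - (-1)·1.0000 - (3)·1.0625) / (-8) = 0.7734
  q = (9 - (4)·0.7734 - (-1)·1.0625) / (7) = 0.9956
  r = (-8 - (-3)·0.7734 - (2)·0.9956) / (-8) = 0.9589
Iteration 3:
  p = (-4 - (-1)·0.9956 - (3)·0.9589) / (-8) = 0.7351
  q = (9 - (4)·0.7351 - (-1)·0.9589) / (7) = 1.0026
  r = (-8 - (-3)·0.7351 - (2)·1.0026) / (-8) = 0.9750
Residual b − A·x = (-0.0416, 0.0164, 0.0001)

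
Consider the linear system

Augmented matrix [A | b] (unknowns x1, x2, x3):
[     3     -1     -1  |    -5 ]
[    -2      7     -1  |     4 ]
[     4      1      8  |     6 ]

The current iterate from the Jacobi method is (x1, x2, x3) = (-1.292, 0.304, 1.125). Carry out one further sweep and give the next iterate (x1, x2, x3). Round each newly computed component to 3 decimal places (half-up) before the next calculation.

One sweep:
  x1 = (-5 - (-1)·0.304 - (-1)·1.125) / (3) = -1.190
  x2 = (4 - (-2)·-1.292 - (-1)·1.125) / (7) = 0.363
  x3 = (6 - (4)·-1.292 - (1)·0.304) / (8) = 1.358

(-1.190, 0.363, 1.358)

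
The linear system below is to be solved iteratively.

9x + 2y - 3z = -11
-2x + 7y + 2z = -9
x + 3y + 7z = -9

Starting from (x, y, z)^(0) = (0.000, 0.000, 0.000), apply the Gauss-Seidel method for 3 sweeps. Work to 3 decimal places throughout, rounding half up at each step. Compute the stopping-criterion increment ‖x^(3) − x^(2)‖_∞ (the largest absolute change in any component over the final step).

Iteration 1:
  x = (-11 - (2)·0.000 - (-3)·0.000) / (9) = -1.222
  y = (-9 - (-2)·-1.222 - (2)·0.000) / (7) = -1.635
  z = (-9 - (1)·-1.222 - (3)·-1.635) / (7) = -0.410
Iteration 2:
  x = (-11 - (2)·-1.635 - (-3)·-0.410) / (9) = -0.996
  y = (-9 - (-2)·-0.996 - (2)·-0.410) / (7) = -1.453
  z = (-9 - (1)·-0.996 - (3)·-1.453) / (7) = -0.521
Iteration 3:
  x = (-11 - (2)·-1.453 - (-3)·-0.521) / (9) = -1.073
  y = (-9 - (-2)·-1.073 - (2)·-0.521) / (7) = -1.443
  z = (-9 - (1)·-1.073 - (3)·-1.443) / (7) = -0.514
Change: (-0.077, 0.010, 0.007) → max |·| = 0.077

0.077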